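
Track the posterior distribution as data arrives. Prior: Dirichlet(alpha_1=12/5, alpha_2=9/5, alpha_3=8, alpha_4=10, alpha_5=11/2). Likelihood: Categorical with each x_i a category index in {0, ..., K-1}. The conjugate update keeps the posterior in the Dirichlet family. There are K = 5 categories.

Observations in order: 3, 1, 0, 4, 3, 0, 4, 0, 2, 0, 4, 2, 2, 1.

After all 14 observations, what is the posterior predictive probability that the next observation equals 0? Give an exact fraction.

obs 1: x=3 → posterior Dirichlet(12/5, 9/5, 8, 11, 11/2)
obs 2: x=1 → posterior Dirichlet(12/5, 14/5, 8, 11, 11/2)
obs 3: x=0 → posterior Dirichlet(17/5, 14/5, 8, 11, 11/2)
obs 4: x=4 → posterior Dirichlet(17/5, 14/5, 8, 11, 13/2)
obs 5: x=3 → posterior Dirichlet(17/5, 14/5, 8, 12, 13/2)
obs 6: x=0 → posterior Dirichlet(22/5, 14/5, 8, 12, 13/2)
obs 7: x=4 → posterior Dirichlet(22/5, 14/5, 8, 12, 15/2)
obs 8: x=0 → posterior Dirichlet(27/5, 14/5, 8, 12, 15/2)
obs 9: x=2 → posterior Dirichlet(27/5, 14/5, 9, 12, 15/2)
obs 10: x=0 → posterior Dirichlet(32/5, 14/5, 9, 12, 15/2)
obs 11: x=4 → posterior Dirichlet(32/5, 14/5, 9, 12, 17/2)
obs 12: x=2 → posterior Dirichlet(32/5, 14/5, 10, 12, 17/2)
obs 13: x=2 → posterior Dirichlet(32/5, 14/5, 11, 12, 17/2)
obs 14: x=1 → posterior Dirichlet(32/5, 19/5, 11, 12, 17/2)

64/417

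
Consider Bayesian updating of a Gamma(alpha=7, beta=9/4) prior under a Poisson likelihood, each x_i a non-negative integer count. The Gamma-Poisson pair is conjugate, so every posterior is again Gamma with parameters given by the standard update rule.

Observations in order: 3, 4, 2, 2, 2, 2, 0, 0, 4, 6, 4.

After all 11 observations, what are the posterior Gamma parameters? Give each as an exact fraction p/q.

obs 1: x=3 → posterior Gamma(10, 13/4)
obs 2: x=4 → posterior Gamma(14, 17/4)
obs 3: x=2 → posterior Gamma(16, 21/4)
obs 4: x=2 → posterior Gamma(18, 25/4)
obs 5: x=2 → posterior Gamma(20, 29/4)
obs 6: x=2 → posterior Gamma(22, 33/4)
obs 7: x=0 → posterior Gamma(22, 37/4)
obs 8: x=0 → posterior Gamma(22, 41/4)
obs 9: x=4 → posterior Gamma(26, 45/4)
obs 10: x=6 → posterior Gamma(32, 49/4)
obs 11: x=4 → posterior Gamma(36, 53/4)

alpha=36, beta=53/4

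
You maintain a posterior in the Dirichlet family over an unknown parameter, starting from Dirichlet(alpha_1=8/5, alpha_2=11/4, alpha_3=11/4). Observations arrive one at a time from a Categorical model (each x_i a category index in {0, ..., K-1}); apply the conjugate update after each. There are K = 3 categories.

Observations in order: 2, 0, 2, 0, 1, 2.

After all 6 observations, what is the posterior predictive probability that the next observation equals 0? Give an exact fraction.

36/131

obs 1: x=2 → posterior Dirichlet(8/5, 11/4, 15/4)
obs 2: x=0 → posterior Dirichlet(13/5, 11/4, 15/4)
obs 3: x=2 → posterior Dirichlet(13/5, 11/4, 19/4)
obs 4: x=0 → posterior Dirichlet(18/5, 11/4, 19/4)
obs 5: x=1 → posterior Dirichlet(18/5, 15/4, 19/4)
obs 6: x=2 → posterior Dirichlet(18/5, 15/4, 23/4)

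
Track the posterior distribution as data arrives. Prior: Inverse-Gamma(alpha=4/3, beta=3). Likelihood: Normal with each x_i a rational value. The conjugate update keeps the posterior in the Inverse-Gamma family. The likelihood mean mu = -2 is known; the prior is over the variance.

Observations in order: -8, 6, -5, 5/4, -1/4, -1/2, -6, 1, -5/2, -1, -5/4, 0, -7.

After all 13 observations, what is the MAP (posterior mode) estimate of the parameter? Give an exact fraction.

obs 1: x=-8 → posterior Inverse-Gamma(11/6, 21)
obs 2: x=6 → posterior Inverse-Gamma(7/3, 53)
obs 3: x=-5 → posterior Inverse-Gamma(17/6, 115/2)
obs 4: x=5/4 → posterior Inverse-Gamma(10/3, 2009/32)
obs 5: x=-1/4 → posterior Inverse-Gamma(23/6, 1029/16)
obs 6: x=-1/2 → posterior Inverse-Gamma(13/3, 1047/16)
obs 7: x=-6 → posterior Inverse-Gamma(29/6, 1175/16)
obs 8: x=1 → posterior Inverse-Gamma(16/3, 1247/16)
obs 9: x=-5/2 → posterior Inverse-Gamma(35/6, 1249/16)
obs 10: x=-1 → posterior Inverse-Gamma(19/3, 1257/16)
obs 11: x=-5/4 → posterior Inverse-Gamma(41/6, 2523/32)
obs 12: x=0 → posterior Inverse-Gamma(22/3, 2587/32)
obs 13: x=-7 → posterior Inverse-Gamma(47/6, 2987/32)

8961/848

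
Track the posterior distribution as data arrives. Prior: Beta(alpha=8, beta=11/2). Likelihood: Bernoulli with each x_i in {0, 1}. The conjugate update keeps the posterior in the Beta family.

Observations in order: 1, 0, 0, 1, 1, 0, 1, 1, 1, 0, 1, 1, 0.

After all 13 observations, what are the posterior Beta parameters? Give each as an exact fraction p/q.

obs 1: x=1 → posterior Beta(9, 11/2)
obs 2: x=0 → posterior Beta(9, 13/2)
obs 3: x=0 → posterior Beta(9, 15/2)
obs 4: x=1 → posterior Beta(10, 15/2)
obs 5: x=1 → posterior Beta(11, 15/2)
obs 6: x=0 → posterior Beta(11, 17/2)
obs 7: x=1 → posterior Beta(12, 17/2)
obs 8: x=1 → posterior Beta(13, 17/2)
obs 9: x=1 → posterior Beta(14, 17/2)
obs 10: x=0 → posterior Beta(14, 19/2)
obs 11: x=1 → posterior Beta(15, 19/2)
obs 12: x=1 → posterior Beta(16, 19/2)
obs 13: x=0 → posterior Beta(16, 21/2)

alpha=16, beta=21/2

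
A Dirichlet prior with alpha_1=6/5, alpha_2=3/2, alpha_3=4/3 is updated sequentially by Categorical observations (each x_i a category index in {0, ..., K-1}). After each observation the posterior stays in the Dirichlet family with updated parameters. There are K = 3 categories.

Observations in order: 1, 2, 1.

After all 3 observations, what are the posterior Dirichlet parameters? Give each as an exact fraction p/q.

obs 1: x=1 → posterior Dirichlet(6/5, 5/2, 4/3)
obs 2: x=2 → posterior Dirichlet(6/5, 5/2, 7/3)
obs 3: x=1 → posterior Dirichlet(6/5, 7/2, 7/3)

alpha_1=6/5, alpha_2=7/2, alpha_3=7/3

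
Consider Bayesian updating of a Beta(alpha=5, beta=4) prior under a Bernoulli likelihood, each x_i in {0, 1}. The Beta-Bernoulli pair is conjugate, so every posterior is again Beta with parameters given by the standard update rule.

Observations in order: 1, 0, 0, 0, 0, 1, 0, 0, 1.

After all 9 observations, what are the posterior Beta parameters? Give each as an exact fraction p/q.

alpha=8, beta=10

obs 1: x=1 → posterior Beta(6, 4)
obs 2: x=0 → posterior Beta(6, 5)
obs 3: x=0 → posterior Beta(6, 6)
obs 4: x=0 → posterior Beta(6, 7)
obs 5: x=0 → posterior Beta(6, 8)
obs 6: x=1 → posterior Beta(7, 8)
obs 7: x=0 → posterior Beta(7, 9)
obs 8: x=0 → posterior Beta(7, 10)
obs 9: x=1 → posterior Beta(8, 10)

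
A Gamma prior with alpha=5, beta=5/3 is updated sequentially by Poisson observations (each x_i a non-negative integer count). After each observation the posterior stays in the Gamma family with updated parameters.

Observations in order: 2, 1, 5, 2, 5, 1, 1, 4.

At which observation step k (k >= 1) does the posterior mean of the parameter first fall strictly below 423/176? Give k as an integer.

obs 1: x=2 → posterior Gamma(7, 8/3)
obs 2: x=1 → posterior Gamma(8, 11/3)
obs 3: x=5 → posterior Gamma(13, 14/3)
obs 4: x=2 → posterior Gamma(15, 17/3)
obs 5: x=5 → posterior Gamma(20, 20/3)
obs 6: x=1 → posterior Gamma(21, 23/3)
obs 7: x=1 → posterior Gamma(22, 26/3)
obs 8: x=4 → posterior Gamma(26, 29/3)

k = 2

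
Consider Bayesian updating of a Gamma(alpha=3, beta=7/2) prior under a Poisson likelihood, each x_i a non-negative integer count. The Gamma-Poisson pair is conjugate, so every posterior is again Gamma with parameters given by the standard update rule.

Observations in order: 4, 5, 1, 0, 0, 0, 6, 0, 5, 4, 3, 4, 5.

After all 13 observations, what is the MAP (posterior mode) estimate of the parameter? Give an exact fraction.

26/11

obs 1: x=4 → posterior Gamma(7, 9/2)
obs 2: x=5 → posterior Gamma(12, 11/2)
obs 3: x=1 → posterior Gamma(13, 13/2)
obs 4: x=0 → posterior Gamma(13, 15/2)
obs 5: x=0 → posterior Gamma(13, 17/2)
obs 6: x=0 → posterior Gamma(13, 19/2)
obs 7: x=6 → posterior Gamma(19, 21/2)
obs 8: x=0 → posterior Gamma(19, 23/2)
obs 9: x=5 → posterior Gamma(24, 25/2)
obs 10: x=4 → posterior Gamma(28, 27/2)
obs 11: x=3 → posterior Gamma(31, 29/2)
obs 12: x=4 → posterior Gamma(35, 31/2)
obs 13: x=5 → posterior Gamma(40, 33/2)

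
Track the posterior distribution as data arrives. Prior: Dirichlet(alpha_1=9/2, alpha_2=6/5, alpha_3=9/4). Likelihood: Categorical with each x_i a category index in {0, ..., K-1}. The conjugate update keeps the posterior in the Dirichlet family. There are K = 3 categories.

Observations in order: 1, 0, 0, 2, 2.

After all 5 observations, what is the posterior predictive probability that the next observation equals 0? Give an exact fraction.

130/259

obs 1: x=1 → posterior Dirichlet(9/2, 11/5, 9/4)
obs 2: x=0 → posterior Dirichlet(11/2, 11/5, 9/4)
obs 3: x=0 → posterior Dirichlet(13/2, 11/5, 9/4)
obs 4: x=2 → posterior Dirichlet(13/2, 11/5, 13/4)
obs 5: x=2 → posterior Dirichlet(13/2, 11/5, 17/4)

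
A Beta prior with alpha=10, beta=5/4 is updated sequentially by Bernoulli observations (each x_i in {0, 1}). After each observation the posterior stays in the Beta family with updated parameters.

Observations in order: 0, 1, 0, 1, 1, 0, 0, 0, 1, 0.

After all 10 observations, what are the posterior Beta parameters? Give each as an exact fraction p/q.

obs 1: x=0 → posterior Beta(10, 9/4)
obs 2: x=1 → posterior Beta(11, 9/4)
obs 3: x=0 → posterior Beta(11, 13/4)
obs 4: x=1 → posterior Beta(12, 13/4)
obs 5: x=1 → posterior Beta(13, 13/4)
obs 6: x=0 → posterior Beta(13, 17/4)
obs 7: x=0 → posterior Beta(13, 21/4)
obs 8: x=0 → posterior Beta(13, 25/4)
obs 9: x=1 → posterior Beta(14, 25/4)
obs 10: x=0 → posterior Beta(14, 29/4)

alpha=14, beta=29/4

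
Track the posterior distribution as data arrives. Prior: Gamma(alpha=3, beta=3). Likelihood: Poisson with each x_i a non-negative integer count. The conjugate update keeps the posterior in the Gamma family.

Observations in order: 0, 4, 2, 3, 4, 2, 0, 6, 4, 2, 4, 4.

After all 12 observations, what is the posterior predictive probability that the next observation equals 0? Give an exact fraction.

491436992041778317434363998472690582275390625/5708990770823839524233143877797980545530986496

obs 1: x=0 → posterior Gamma(3, 4)
obs 2: x=4 → posterior Gamma(7, 5)
obs 3: x=2 → posterior Gamma(9, 6)
obs 4: x=3 → posterior Gamma(12, 7)
obs 5: x=4 → posterior Gamma(16, 8)
obs 6: x=2 → posterior Gamma(18, 9)
obs 7: x=0 → posterior Gamma(18, 10)
obs 8: x=6 → posterior Gamma(24, 11)
obs 9: x=4 → posterior Gamma(28, 12)
obs 10: x=2 → posterior Gamma(30, 13)
obs 11: x=4 → posterior Gamma(34, 14)
obs 12: x=4 → posterior Gamma(38, 15)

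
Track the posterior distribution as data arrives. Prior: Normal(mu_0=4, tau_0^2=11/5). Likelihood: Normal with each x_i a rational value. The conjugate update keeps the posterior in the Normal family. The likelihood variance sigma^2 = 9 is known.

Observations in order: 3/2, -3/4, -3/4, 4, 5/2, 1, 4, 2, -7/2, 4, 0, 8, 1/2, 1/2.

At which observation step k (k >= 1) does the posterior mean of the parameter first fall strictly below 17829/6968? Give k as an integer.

k = 3

obs 1: x=3/2 → posterior Normal(393/112, 99/56)
obs 2: x=-3/4 → posterior Normal(753/268, 99/67)
obs 3: x=-3/4 → posterior Normal(30/13, 33/26)
obs 4: x=4 → posterior Normal(224/89, 99/89)
obs 5: x=5/2 → posterior Normal(503/200, 99/100)
obs 6: x=1 → posterior Normal(175/74, 33/37)
obs 7: x=4 → posterior Normal(613/244, 99/122)
obs 8: x=2 → posterior Normal(657/266, 99/133)
obs 9: x=-7/2 → posterior Normal(145/72, 11/16)
obs 10: x=4 → posterior Normal(334/155, 99/155)
obs 11: x=0 → posterior Normal(167/83, 99/166)
obs 12: x=8 → posterior Normal(422/177, 33/59)
obs 13: x=1/2 → posterior Normal(855/376, 99/188)
obs 14: x=1/2 → posterior Normal(433/199, 99/199)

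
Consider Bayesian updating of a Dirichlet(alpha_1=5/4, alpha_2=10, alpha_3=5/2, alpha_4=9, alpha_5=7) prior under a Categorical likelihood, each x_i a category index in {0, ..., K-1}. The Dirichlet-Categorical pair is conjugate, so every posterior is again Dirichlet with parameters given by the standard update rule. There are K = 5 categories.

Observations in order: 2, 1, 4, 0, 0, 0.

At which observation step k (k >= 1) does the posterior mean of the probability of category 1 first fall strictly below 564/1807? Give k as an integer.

obs 1: x=2 → posterior Dirichlet(5/4, 10, 7/2, 9, 7)
obs 2: x=1 → posterior Dirichlet(5/4, 11, 7/2, 9, 7)
obs 3: x=4 → posterior Dirichlet(5/4, 11, 7/2, 9, 8)
obs 4: x=0 → posterior Dirichlet(9/4, 11, 7/2, 9, 8)
obs 5: x=0 → posterior Dirichlet(13/4, 11, 7/2, 9, 8)
obs 6: x=0 → posterior Dirichlet(17/4, 11, 7/2, 9, 8)

k = 6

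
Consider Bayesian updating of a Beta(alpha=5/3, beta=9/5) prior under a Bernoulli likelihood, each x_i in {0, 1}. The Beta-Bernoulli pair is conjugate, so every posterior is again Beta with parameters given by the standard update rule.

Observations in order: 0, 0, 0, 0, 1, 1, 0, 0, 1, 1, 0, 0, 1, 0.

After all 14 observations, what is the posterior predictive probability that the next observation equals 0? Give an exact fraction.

81/131

obs 1: x=0 → posterior Beta(5/3, 14/5)
obs 2: x=0 → posterior Beta(5/3, 19/5)
obs 3: x=0 → posterior Beta(5/3, 24/5)
obs 4: x=0 → posterior Beta(5/3, 29/5)
obs 5: x=1 → posterior Beta(8/3, 29/5)
obs 6: x=1 → posterior Beta(11/3, 29/5)
obs 7: x=0 → posterior Beta(11/3, 34/5)
obs 8: x=0 → posterior Beta(11/3, 39/5)
obs 9: x=1 → posterior Beta(14/3, 39/5)
obs 10: x=1 → posterior Beta(17/3, 39/5)
obs 11: x=0 → posterior Beta(17/3, 44/5)
obs 12: x=0 → posterior Beta(17/3, 49/5)
obs 13: x=1 → posterior Beta(20/3, 49/5)
obs 14: x=0 → posterior Beta(20/3, 54/5)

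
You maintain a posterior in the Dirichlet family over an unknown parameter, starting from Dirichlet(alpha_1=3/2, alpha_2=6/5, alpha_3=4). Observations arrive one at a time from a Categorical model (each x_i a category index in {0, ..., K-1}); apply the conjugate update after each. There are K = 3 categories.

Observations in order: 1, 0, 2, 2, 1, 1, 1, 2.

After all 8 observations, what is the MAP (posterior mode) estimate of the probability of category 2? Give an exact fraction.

20/39

obs 1: x=1 → posterior Dirichlet(3/2, 11/5, 4)
obs 2: x=0 → posterior Dirichlet(5/2, 11/5, 4)
obs 3: x=2 → posterior Dirichlet(5/2, 11/5, 5)
obs 4: x=2 → posterior Dirichlet(5/2, 11/5, 6)
obs 5: x=1 → posterior Dirichlet(5/2, 16/5, 6)
obs 6: x=1 → posterior Dirichlet(5/2, 21/5, 6)
obs 7: x=1 → posterior Dirichlet(5/2, 26/5, 6)
obs 8: x=2 → posterior Dirichlet(5/2, 26/5, 7)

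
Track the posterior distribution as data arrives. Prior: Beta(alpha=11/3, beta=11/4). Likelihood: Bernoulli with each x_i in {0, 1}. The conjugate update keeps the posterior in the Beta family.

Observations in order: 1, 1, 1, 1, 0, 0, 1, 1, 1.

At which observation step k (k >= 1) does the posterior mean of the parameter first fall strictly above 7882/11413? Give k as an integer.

obs 1: x=1 → posterior Beta(14/3, 11/4)
obs 2: x=1 → posterior Beta(17/3, 11/4)
obs 3: x=1 → posterior Beta(20/3, 11/4)
obs 4: x=1 → posterior Beta(23/3, 11/4)
obs 5: x=0 → posterior Beta(23/3, 15/4)
obs 6: x=0 → posterior Beta(23/3, 19/4)
obs 7: x=1 → posterior Beta(26/3, 19/4)
obs 8: x=1 → posterior Beta(29/3, 19/4)
obs 9: x=1 → posterior Beta(32/3, 19/4)

k = 3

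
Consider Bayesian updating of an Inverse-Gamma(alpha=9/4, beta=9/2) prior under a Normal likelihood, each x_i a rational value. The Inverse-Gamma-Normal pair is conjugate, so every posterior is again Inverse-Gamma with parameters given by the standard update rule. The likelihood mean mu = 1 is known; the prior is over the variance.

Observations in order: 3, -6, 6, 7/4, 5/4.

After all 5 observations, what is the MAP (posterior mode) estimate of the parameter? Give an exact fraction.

obs 1: x=3 → posterior Inverse-Gamma(11/4, 13/2)
obs 2: x=-6 → posterior Inverse-Gamma(13/4, 31)
obs 3: x=6 → posterior Inverse-Gamma(15/4, 87/2)
obs 4: x=7/4 → posterior Inverse-Gamma(17/4, 1401/32)
obs 5: x=5/4 → posterior Inverse-Gamma(19/4, 701/16)

701/92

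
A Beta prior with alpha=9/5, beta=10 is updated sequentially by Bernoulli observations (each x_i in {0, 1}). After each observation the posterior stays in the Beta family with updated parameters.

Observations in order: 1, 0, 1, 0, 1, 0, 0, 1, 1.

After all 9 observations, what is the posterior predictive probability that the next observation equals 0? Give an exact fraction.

obs 1: x=1 → posterior Beta(14/5, 10)
obs 2: x=0 → posterior Beta(14/5, 11)
obs 3: x=1 → posterior Beta(19/5, 11)
obs 4: x=0 → posterior Beta(19/5, 12)
obs 5: x=1 → posterior Beta(24/5, 12)
obs 6: x=0 → posterior Beta(24/5, 13)
obs 7: x=0 → posterior Beta(24/5, 14)
obs 8: x=1 → posterior Beta(29/5, 14)
obs 9: x=1 → posterior Beta(34/5, 14)

35/52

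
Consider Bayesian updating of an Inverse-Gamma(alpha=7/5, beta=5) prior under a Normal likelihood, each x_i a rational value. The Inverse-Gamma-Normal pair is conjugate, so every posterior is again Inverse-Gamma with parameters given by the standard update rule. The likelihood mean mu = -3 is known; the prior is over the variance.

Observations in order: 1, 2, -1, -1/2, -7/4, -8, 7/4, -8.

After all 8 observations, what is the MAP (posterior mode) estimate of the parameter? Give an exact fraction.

5415/512

obs 1: x=1 → posterior Inverse-Gamma(19/10, 13)
obs 2: x=2 → posterior Inverse-Gamma(12/5, 51/2)
obs 3: x=-1 → posterior Inverse-Gamma(29/10, 55/2)
obs 4: x=-1/2 → posterior Inverse-Gamma(17/5, 245/8)
obs 5: x=-7/4 → posterior Inverse-Gamma(39/10, 1005/32)
obs 6: x=-8 → posterior Inverse-Gamma(22/5, 1405/32)
obs 7: x=7/4 → posterior Inverse-Gamma(49/10, 883/16)
obs 8: x=-8 → posterior Inverse-Gamma(27/5, 1083/16)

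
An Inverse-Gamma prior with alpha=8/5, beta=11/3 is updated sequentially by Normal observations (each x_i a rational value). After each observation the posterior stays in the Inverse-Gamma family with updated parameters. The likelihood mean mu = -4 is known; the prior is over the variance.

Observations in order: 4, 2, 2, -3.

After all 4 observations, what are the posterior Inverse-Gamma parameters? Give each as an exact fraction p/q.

obs 1: x=4 → posterior Inverse-Gamma(21/10, 107/3)
obs 2: x=2 → posterior Inverse-Gamma(13/5, 161/3)
obs 3: x=2 → posterior Inverse-Gamma(31/10, 215/3)
obs 4: x=-3 → posterior Inverse-Gamma(18/5, 433/6)

alpha=18/5, beta=433/6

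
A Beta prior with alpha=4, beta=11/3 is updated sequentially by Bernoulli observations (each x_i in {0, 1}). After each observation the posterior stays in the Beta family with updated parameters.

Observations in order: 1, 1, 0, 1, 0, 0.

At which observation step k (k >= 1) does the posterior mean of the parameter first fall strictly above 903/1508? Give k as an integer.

obs 1: x=1 → posterior Beta(5, 11/3)
obs 2: x=1 → posterior Beta(6, 11/3)
obs 3: x=0 → posterior Beta(6, 14/3)
obs 4: x=1 → posterior Beta(7, 14/3)
obs 5: x=0 → posterior Beta(7, 17/3)
obs 6: x=0 → posterior Beta(7, 20/3)

k = 2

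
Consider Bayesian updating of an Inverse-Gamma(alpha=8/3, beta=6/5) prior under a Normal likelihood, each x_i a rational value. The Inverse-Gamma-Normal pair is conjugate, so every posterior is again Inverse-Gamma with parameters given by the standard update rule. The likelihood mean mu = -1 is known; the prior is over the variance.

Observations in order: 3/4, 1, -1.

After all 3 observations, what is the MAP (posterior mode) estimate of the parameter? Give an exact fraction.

obs 1: x=3/4 → posterior Inverse-Gamma(19/6, 437/160)
obs 2: x=1 → posterior Inverse-Gamma(11/3, 757/160)
obs 3: x=-1 → posterior Inverse-Gamma(25/6, 757/160)

2271/2480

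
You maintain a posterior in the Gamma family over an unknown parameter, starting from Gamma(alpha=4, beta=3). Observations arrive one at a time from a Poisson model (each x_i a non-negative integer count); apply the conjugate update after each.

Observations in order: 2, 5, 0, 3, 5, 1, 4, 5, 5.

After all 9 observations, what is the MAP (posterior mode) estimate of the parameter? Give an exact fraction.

obs 1: x=2 → posterior Gamma(6, 4)
obs 2: x=5 → posterior Gamma(11, 5)
obs 3: x=0 → posterior Gamma(11, 6)
obs 4: x=3 → posterior Gamma(14, 7)
obs 5: x=5 → posterior Gamma(19, 8)
obs 6: x=1 → posterior Gamma(20, 9)
obs 7: x=4 → posterior Gamma(24, 10)
obs 8: x=5 → posterior Gamma(29, 11)
obs 9: x=5 → posterior Gamma(34, 12)

11/4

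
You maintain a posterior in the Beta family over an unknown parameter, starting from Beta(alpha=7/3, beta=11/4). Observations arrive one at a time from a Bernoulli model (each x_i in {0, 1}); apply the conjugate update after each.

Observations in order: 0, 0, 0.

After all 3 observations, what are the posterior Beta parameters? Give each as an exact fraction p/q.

alpha=7/3, beta=23/4

obs 1: x=0 → posterior Beta(7/3, 15/4)
obs 2: x=0 → posterior Beta(7/3, 19/4)
obs 3: x=0 → posterior Beta(7/3, 23/4)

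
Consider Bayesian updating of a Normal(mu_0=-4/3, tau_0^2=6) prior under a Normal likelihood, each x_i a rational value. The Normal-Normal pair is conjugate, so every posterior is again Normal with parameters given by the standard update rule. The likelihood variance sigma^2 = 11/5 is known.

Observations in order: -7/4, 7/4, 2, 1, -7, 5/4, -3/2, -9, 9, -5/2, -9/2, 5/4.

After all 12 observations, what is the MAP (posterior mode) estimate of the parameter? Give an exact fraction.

-944/1113

obs 1: x=-7/4 → posterior Normal(-403/246, 66/41)
obs 2: x=7/4 → posterior Normal(-44/213, 66/71)
obs 3: x=2 → posterior Normal(136/303, 66/101)
obs 4: x=1 → posterior Normal(226/393, 66/131)
obs 5: x=-7 → posterior Normal(-404/483, 66/161)
obs 6: x=5/4 → posterior Normal(-583/1146, 66/191)
obs 7: x=-3/2 → posterior Normal(-853/1326, 66/221)
obs 8: x=-9 → posterior Normal(-2473/1506, 66/251)
obs 9: x=9 → posterior Normal(-853/1686, 66/281)
obs 10: x=-5/2 → posterior Normal(-1303/1866, 66/311)
obs 11: x=-9/2 → posterior Normal(-2113/2046, 6/31)
obs 12: x=5/4 → posterior Normal(-944/1113, 66/371)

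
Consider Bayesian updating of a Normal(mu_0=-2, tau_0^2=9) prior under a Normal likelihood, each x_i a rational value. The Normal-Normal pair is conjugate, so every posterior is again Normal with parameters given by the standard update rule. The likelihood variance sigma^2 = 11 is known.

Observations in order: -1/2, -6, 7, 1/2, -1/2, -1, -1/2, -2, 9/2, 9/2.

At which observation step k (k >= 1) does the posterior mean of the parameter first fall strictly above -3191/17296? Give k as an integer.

obs 1: x=-1/2 → posterior Normal(-53/40, 99/20)
obs 2: x=-6 → posterior Normal(-161/58, 99/29)
obs 3: x=7 → posterior Normal(-35/76, 99/38)
obs 4: x=1/2 → posterior Normal(-13/47, 99/47)
obs 5: x=-1/2 → posterior Normal(-5/16, 99/56)
obs 6: x=-1 → posterior Normal(-53/130, 99/65)
obs 7: x=-1/2 → posterior Normal(-31/74, 99/74)
obs 8: x=-2 → posterior Normal(-49/83, 99/83)
obs 9: x=9/2 → posterior Normal(-17/184, 99/92)
obs 10: x=9/2 → posterior Normal(32/101, 99/101)

k = 9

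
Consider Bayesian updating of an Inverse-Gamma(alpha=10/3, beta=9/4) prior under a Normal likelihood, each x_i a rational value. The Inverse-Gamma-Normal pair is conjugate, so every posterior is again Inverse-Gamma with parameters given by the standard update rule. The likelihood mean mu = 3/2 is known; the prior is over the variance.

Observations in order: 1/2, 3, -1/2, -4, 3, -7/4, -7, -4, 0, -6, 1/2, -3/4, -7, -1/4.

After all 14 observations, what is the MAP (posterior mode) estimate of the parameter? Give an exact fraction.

obs 1: x=1/2 → posterior Inverse-Gamma(23/6, 11/4)
obs 2: x=3 → posterior Inverse-Gamma(13/3, 31/8)
obs 3: x=-1/2 → posterior Inverse-Gamma(29/6, 47/8)
obs 4: x=-4 → posterior Inverse-Gamma(16/3, 21)
obs 5: x=3 → posterior Inverse-Gamma(35/6, 177/8)
obs 6: x=-7/4 → posterior Inverse-Gamma(19/3, 877/32)
obs 7: x=-7 → posterior Inverse-Gamma(41/6, 2033/32)
obs 8: x=-4 → posterior Inverse-Gamma(22/3, 2517/32)
obs 9: x=0 → posterior Inverse-Gamma(47/6, 2553/32)
obs 10: x=-6 → posterior Inverse-Gamma(25/3, 3453/32)
obs 11: x=1/2 → posterior Inverse-Gamma(53/6, 3469/32)
obs 12: x=-3/4 → posterior Inverse-Gamma(28/3, 1775/16)
obs 13: x=-7 → posterior Inverse-Gamma(59/6, 2353/16)
obs 14: x=-1/4 → posterior Inverse-Gamma(31/3, 4755/32)

14265/1088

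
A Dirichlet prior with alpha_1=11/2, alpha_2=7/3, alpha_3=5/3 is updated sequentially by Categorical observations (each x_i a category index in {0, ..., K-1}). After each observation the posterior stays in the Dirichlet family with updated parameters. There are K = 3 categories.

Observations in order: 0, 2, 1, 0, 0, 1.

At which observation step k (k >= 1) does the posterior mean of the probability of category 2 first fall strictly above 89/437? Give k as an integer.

obs 1: x=0 → posterior Dirichlet(13/2, 7/3, 5/3)
obs 2: x=2 → posterior Dirichlet(13/2, 7/3, 8/3)
obs 3: x=1 → posterior Dirichlet(13/2, 10/3, 8/3)
obs 4: x=0 → posterior Dirichlet(15/2, 10/3, 8/3)
obs 5: x=0 → posterior Dirichlet(17/2, 10/3, 8/3)
obs 6: x=1 → posterior Dirichlet(17/2, 13/3, 8/3)

k = 2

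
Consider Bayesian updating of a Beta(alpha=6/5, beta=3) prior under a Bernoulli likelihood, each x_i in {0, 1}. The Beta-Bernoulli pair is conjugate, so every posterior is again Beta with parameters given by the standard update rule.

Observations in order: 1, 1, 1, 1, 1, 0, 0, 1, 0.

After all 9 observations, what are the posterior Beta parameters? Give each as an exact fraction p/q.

alpha=36/5, beta=6

obs 1: x=1 → posterior Beta(11/5, 3)
obs 2: x=1 → posterior Beta(16/5, 3)
obs 3: x=1 → posterior Beta(21/5, 3)
obs 4: x=1 → posterior Beta(26/5, 3)
obs 5: x=1 → posterior Beta(31/5, 3)
obs 6: x=0 → posterior Beta(31/5, 4)
obs 7: x=0 → posterior Beta(31/5, 5)
obs 8: x=1 → posterior Beta(36/5, 5)
obs 9: x=0 → posterior Beta(36/5, 6)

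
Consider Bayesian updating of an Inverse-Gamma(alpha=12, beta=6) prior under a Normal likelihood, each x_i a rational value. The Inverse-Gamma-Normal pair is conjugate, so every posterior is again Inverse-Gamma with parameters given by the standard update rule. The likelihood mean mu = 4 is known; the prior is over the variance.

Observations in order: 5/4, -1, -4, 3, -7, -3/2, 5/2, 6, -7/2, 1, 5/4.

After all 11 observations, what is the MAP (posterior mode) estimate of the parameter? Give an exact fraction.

2719/296

obs 1: x=5/4 → posterior Inverse-Gamma(25/2, 313/32)
obs 2: x=-1 → posterior Inverse-Gamma(13, 713/32)
obs 3: x=-4 → posterior Inverse-Gamma(27/2, 1737/32)
obs 4: x=3 → posterior Inverse-Gamma(14, 1753/32)
obs 5: x=-7 → posterior Inverse-Gamma(29/2, 3689/32)
obs 6: x=-3/2 → posterior Inverse-Gamma(15, 4173/32)
obs 7: x=5/2 → posterior Inverse-Gamma(31/2, 4209/32)
obs 8: x=6 → posterior Inverse-Gamma(16, 4273/32)
obs 9: x=-7/2 → posterior Inverse-Gamma(33/2, 5173/32)
obs 10: x=1 → posterior Inverse-Gamma(17, 5317/32)
obs 11: x=5/4 → posterior Inverse-Gamma(35/2, 2719/16)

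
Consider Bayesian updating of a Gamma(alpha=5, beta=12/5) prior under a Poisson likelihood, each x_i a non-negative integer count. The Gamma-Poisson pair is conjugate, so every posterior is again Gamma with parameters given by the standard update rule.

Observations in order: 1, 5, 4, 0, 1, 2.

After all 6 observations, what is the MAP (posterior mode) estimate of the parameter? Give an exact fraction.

obs 1: x=1 → posterior Gamma(6, 17/5)
obs 2: x=5 → posterior Gamma(11, 22/5)
obs 3: x=4 → posterior Gamma(15, 27/5)
obs 4: x=0 → posterior Gamma(15, 32/5)
obs 5: x=1 → posterior Gamma(16, 37/5)
obs 6: x=2 → posterior Gamma(18, 42/5)

85/42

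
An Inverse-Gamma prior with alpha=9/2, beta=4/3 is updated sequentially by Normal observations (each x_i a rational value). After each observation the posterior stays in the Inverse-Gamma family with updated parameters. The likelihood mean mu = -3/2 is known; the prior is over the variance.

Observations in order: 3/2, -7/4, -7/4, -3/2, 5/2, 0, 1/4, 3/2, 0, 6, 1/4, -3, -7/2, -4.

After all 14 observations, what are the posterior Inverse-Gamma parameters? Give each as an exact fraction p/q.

obs 1: x=3/2 → posterior Inverse-Gamma(5, 35/6)
obs 2: x=-7/4 → posterior Inverse-Gamma(11/2, 563/96)
obs 3: x=-7/4 → posterior Inverse-Gamma(6, 283/48)
obs 4: x=-3/2 → posterior Inverse-Gamma(13/2, 283/48)
obs 5: x=5/2 → posterior Inverse-Gamma(7, 667/48)
obs 6: x=0 → posterior Inverse-Gamma(15/2, 721/48)
obs 7: x=1/4 → posterior Inverse-Gamma(8, 1589/96)
obs 8: x=3/2 → posterior Inverse-Gamma(17/2, 2021/96)
obs 9: x=0 → posterior Inverse-Gamma(9, 2129/96)
obs 10: x=6 → posterior Inverse-Gamma(19/2, 4829/96)
obs 11: x=1/4 → posterior Inverse-Gamma(10, 311/6)
obs 12: x=-3 → posterior Inverse-Gamma(21/2, 1271/24)
obs 13: x=-7/2 → posterior Inverse-Gamma(11, 1319/24)
obs 14: x=-4 → posterior Inverse-Gamma(23/2, 697/12)

alpha=23/2, beta=697/12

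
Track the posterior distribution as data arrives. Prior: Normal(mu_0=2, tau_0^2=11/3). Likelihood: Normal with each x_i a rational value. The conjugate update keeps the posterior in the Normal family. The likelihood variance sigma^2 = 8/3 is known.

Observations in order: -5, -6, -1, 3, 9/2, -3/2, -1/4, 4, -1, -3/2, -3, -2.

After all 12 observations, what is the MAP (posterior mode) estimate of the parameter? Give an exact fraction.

-73/112

obs 1: x=-5 → posterior Normal(-39/19, 88/57)
obs 2: x=-6 → posterior Normal(-7/2, 44/45)
obs 3: x=-1 → posterior Normal(-116/41, 88/123)
obs 4: x=3 → posterior Normal(-83/52, 22/39)
obs 5: x=9/2 → posterior Normal(-67/126, 88/189)
obs 6: x=-3/2 → posterior Normal(-25/37, 44/111)
obs 7: x=-1/4 → posterior Normal(-211/340, 88/255)
obs 8: x=4 → posterior Normal(-35/384, 11/36)
obs 9: x=-1 → posterior Normal(-79/428, 88/321)
obs 10: x=-3/2 → posterior Normal(-145/472, 44/177)
obs 11: x=-3 → posterior Normal(-277/516, 88/387)
obs 12: x=-2 → posterior Normal(-73/112, 22/105)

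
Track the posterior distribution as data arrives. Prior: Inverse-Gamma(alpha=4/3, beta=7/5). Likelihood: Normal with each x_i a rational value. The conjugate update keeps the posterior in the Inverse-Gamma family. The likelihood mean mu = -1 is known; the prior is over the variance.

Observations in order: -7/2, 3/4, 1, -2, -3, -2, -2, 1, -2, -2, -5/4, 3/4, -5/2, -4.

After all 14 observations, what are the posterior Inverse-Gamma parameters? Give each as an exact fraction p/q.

alpha=25/3, beta=3479/160

obs 1: x=-7/2 → posterior Inverse-Gamma(11/6, 181/40)
obs 2: x=3/4 → posterior Inverse-Gamma(7/3, 969/160)
obs 3: x=1 → posterior Inverse-Gamma(17/6, 1289/160)
obs 4: x=-2 → posterior Inverse-Gamma(10/3, 1369/160)
obs 5: x=-3 → posterior Inverse-Gamma(23/6, 1689/160)
obs 6: x=-2 → posterior Inverse-Gamma(13/3, 1769/160)
obs 7: x=-2 → posterior Inverse-Gamma(29/6, 1849/160)
obs 8: x=1 → posterior Inverse-Gamma(16/3, 2169/160)
obs 9: x=-2 → posterior Inverse-Gamma(35/6, 2249/160)
obs 10: x=-2 → posterior Inverse-Gamma(19/3, 2329/160)
obs 11: x=-5/4 → posterior Inverse-Gamma(41/6, 1167/80)
obs 12: x=3/4 → posterior Inverse-Gamma(22/3, 2579/160)
obs 13: x=-5/2 → posterior Inverse-Gamma(47/6, 2759/160)
obs 14: x=-4 → posterior Inverse-Gamma(25/3, 3479/160)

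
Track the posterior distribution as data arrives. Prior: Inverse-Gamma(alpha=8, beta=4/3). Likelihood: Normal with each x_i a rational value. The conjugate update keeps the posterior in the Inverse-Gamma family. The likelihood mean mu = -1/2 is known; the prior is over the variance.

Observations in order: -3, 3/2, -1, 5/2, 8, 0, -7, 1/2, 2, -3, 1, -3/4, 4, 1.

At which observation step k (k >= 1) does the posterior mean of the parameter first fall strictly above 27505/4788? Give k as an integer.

k = 7

obs 1: x=-3 → posterior Inverse-Gamma(17/2, 107/24)
obs 2: x=3/2 → posterior Inverse-Gamma(9, 155/24)
obs 3: x=-1 → posterior Inverse-Gamma(19/2, 79/12)
obs 4: x=5/2 → posterior Inverse-Gamma(10, 133/12)
obs 5: x=8 → posterior Inverse-Gamma(21/2, 1133/24)
obs 6: x=0 → posterior Inverse-Gamma(11, 142/3)
obs 7: x=-7 → posterior Inverse-Gamma(23/2, 1643/24)
obs 8: x=1/2 → posterior Inverse-Gamma(12, 1655/24)
obs 9: x=2 → posterior Inverse-Gamma(25/2, 865/12)
obs 10: x=-3 → posterior Inverse-Gamma(13, 1805/24)
obs 11: x=1 → posterior Inverse-Gamma(27/2, 229/3)
obs 12: x=-3/4 → posterior Inverse-Gamma(14, 7331/96)
obs 13: x=4 → posterior Inverse-Gamma(29/2, 8303/96)
obs 14: x=1 → posterior Inverse-Gamma(15, 8411/96)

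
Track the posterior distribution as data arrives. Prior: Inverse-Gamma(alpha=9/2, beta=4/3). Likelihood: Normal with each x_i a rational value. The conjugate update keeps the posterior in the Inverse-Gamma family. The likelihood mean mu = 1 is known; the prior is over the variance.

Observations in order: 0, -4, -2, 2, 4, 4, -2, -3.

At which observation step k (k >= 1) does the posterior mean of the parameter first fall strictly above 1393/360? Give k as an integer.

k = 5

obs 1: x=0 → posterior Inverse-Gamma(5, 11/6)
obs 2: x=-4 → posterior Inverse-Gamma(11/2, 43/3)
obs 3: x=-2 → posterior Inverse-Gamma(6, 113/6)
obs 4: x=2 → posterior Inverse-Gamma(13/2, 58/3)
obs 5: x=4 → posterior Inverse-Gamma(7, 143/6)
obs 6: x=4 → posterior Inverse-Gamma(15/2, 85/3)
obs 7: x=-2 → posterior Inverse-Gamma(8, 197/6)
obs 8: x=-3 → posterior Inverse-Gamma(17/2, 245/6)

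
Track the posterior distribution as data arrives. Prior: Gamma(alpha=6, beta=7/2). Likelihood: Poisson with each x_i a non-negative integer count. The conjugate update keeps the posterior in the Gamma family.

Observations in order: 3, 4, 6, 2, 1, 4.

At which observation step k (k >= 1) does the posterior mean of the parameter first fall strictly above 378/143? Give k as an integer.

obs 1: x=3 → posterior Gamma(9, 9/2)
obs 2: x=4 → posterior Gamma(13, 11/2)
obs 3: x=6 → posterior Gamma(19, 13/2)
obs 4: x=2 → posterior Gamma(21, 15/2)
obs 5: x=1 → posterior Gamma(22, 17/2)
obs 6: x=4 → posterior Gamma(26, 19/2)

k = 3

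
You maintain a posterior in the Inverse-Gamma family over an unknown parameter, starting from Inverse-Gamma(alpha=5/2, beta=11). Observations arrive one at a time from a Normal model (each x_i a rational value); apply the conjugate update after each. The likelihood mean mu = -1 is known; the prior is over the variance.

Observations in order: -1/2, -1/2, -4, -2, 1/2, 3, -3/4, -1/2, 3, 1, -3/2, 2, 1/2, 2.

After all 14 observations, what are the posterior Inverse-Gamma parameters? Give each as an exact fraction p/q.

alpha=19/2, beta=1465/32

obs 1: x=-1/2 → posterior Inverse-Gamma(3, 89/8)
obs 2: x=-1/2 → posterior Inverse-Gamma(7/2, 45/4)
obs 3: x=-4 → posterior Inverse-Gamma(4, 63/4)
obs 4: x=-2 → posterior Inverse-Gamma(9/2, 65/4)
obs 5: x=1/2 → posterior Inverse-Gamma(5, 139/8)
obs 6: x=3 → posterior Inverse-Gamma(11/2, 203/8)
obs 7: x=-3/4 → posterior Inverse-Gamma(6, 813/32)
obs 8: x=-1/2 → posterior Inverse-Gamma(13/2, 817/32)
obs 9: x=3 → posterior Inverse-Gamma(7, 1073/32)
obs 10: x=1 → posterior Inverse-Gamma(15/2, 1137/32)
obs 11: x=-3/2 → posterior Inverse-Gamma(8, 1141/32)
obs 12: x=2 → posterior Inverse-Gamma(17/2, 1285/32)
obs 13: x=1/2 → posterior Inverse-Gamma(9, 1321/32)
obs 14: x=2 → posterior Inverse-Gamma(19/2, 1465/32)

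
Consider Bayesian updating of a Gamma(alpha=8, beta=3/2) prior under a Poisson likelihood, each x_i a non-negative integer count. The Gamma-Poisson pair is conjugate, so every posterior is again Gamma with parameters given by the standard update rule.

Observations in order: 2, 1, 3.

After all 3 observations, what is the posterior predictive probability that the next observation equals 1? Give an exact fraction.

640550188738908/4177248169415651

obs 1: x=2 → posterior Gamma(10, 5/2)
obs 2: x=1 → posterior Gamma(11, 7/2)
obs 3: x=3 → posterior Gamma(14, 9/2)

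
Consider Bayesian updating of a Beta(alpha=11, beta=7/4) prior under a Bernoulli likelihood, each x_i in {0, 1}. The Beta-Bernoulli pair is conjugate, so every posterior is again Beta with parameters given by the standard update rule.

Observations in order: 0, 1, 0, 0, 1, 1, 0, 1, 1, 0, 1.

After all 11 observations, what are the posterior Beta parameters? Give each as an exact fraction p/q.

obs 1: x=0 → posterior Beta(11, 11/4)
obs 2: x=1 → posterior Beta(12, 11/4)
obs 3: x=0 → posterior Beta(12, 15/4)
obs 4: x=0 → posterior Beta(12, 19/4)
obs 5: x=1 → posterior Beta(13, 19/4)
obs 6: x=1 → posterior Beta(14, 19/4)
obs 7: x=0 → posterior Beta(14, 23/4)
obs 8: x=1 → posterior Beta(15, 23/4)
obs 9: x=1 → posterior Beta(16, 23/4)
obs 10: x=0 → posterior Beta(16, 27/4)
obs 11: x=1 → posterior Beta(17, 27/4)

alpha=17, beta=27/4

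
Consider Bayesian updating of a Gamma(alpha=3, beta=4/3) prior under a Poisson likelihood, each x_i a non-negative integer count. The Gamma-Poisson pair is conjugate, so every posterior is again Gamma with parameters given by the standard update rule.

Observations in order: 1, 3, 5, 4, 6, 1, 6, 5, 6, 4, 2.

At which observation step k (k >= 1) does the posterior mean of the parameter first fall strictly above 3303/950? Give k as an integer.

k = 7

obs 1: x=1 → posterior Gamma(4, 7/3)
obs 2: x=3 → posterior Gamma(7, 10/3)
obs 3: x=5 → posterior Gamma(12, 13/3)
obs 4: x=4 → posterior Gamma(16, 16/3)
obs 5: x=6 → posterior Gamma(22, 19/3)
obs 6: x=1 → posterior Gamma(23, 22/3)
obs 7: x=6 → posterior Gamma(29, 25/3)
obs 8: x=5 → posterior Gamma(34, 28/3)
obs 9: x=6 → posterior Gamma(40, 31/3)
obs 10: x=4 → posterior Gamma(44, 34/3)
obs 11: x=2 → posterior Gamma(46, 37/3)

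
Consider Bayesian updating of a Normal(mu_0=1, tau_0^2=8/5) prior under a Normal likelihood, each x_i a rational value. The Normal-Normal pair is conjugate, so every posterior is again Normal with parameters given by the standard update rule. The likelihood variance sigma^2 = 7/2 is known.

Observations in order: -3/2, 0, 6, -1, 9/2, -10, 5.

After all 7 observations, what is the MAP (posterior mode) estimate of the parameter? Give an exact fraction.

83/147

obs 1: x=-3/2 → posterior Normal(11/51, 56/51)
obs 2: x=0 → posterior Normal(11/67, 56/67)
obs 3: x=6 → posterior Normal(107/83, 56/83)
obs 4: x=-1 → posterior Normal(91/99, 56/99)
obs 5: x=9/2 → posterior Normal(163/115, 56/115)
obs 6: x=-10 → posterior Normal(3/131, 56/131)
obs 7: x=5 → posterior Normal(83/147, 8/21)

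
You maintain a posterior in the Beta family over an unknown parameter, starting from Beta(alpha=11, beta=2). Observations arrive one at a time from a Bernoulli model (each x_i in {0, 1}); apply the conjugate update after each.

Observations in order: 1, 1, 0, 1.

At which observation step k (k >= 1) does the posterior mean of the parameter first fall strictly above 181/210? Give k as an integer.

k = 2

obs 1: x=1 → posterior Beta(12, 2)
obs 2: x=1 → posterior Beta(13, 2)
obs 3: x=0 → posterior Beta(13, 3)
obs 4: x=1 → posterior Beta(14, 3)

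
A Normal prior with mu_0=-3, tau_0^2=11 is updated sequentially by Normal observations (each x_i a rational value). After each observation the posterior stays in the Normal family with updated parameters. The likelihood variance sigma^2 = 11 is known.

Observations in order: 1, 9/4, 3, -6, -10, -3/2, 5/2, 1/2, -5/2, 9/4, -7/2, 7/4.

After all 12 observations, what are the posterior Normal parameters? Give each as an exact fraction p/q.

mu_0=-53/52, tau_0^2=11/13

obs 1: x=1 → posterior Normal(-1, 11/2)
obs 2: x=9/4 → posterior Normal(1/12, 11/3)
obs 3: x=3 → posterior Normal(13/16, 11/4)
obs 4: x=-6 → posterior Normal(-11/20, 11/5)
obs 5: x=-10 → posterior Normal(-17/8, 11/6)
obs 6: x=-3/2 → posterior Normal(-57/28, 11/7)
obs 7: x=5/2 → posterior Normal(-47/32, 11/8)
obs 8: x=1/2 → posterior Normal(-5/4, 11/9)
obs 9: x=-5/2 → posterior Normal(-11/8, 11/10)
obs 10: x=9/4 → posterior Normal(-23/22, 1)
obs 11: x=-7/2 → posterior Normal(-5/4, 11/12)
obs 12: x=7/4 → posterior Normal(-53/52, 11/13)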